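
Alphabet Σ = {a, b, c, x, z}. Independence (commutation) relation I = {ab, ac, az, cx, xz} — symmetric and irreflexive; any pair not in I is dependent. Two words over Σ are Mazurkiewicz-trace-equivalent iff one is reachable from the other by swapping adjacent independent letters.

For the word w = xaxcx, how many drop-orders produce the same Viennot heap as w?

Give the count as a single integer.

0(x) covers ∅
1(a) covers 0:x
2(x) covers 1:a
3(c) covers ∅
4(x) covers 2:x
floor of heap: 0:x, 3:c
completions by unplaced set U, small U first (add the entries for U minus each lowest piece of U):
  |U|=1: {3}:1  {4}:1
  |U|=2: {2,4}:1  {3,4}:2
  |U|=3: {1,2,4}:1  {2,3,4}:3
  start at 0(x): 4
  start at 3(c): 1
sum over floor = 5

5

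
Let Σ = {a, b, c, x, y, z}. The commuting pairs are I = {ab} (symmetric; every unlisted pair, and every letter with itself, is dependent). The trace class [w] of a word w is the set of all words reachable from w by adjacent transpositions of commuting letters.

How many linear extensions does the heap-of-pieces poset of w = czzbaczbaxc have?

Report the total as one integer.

piece 0:c — minimal
piece 1:z rests on {0:c}
piece 2:z rests on {1:z}
piece 3:b rests on {2:z}
piece 4:a rests on {2:z}
piece 5:c rests on {3:b, 4:a}
piece 6:z rests on {5:c}
piece 7:b rests on {6:z}
piece 8:a rests on {6:z}
piece 9:x rests on {7:b, 8:a}
piece 10:c rests on {9:x}
minimal pieces: {0:c}
ways to finish when only these pieces remain (= sum over removing one remaining piece with nothing left below it):
  1 left: {10}→1
  2 left: {9,10}→1
  3 left: {7,9,10}→1  {8,9,10}→1
  4 left: {7,8,9,10}→2
  5 left: {6,7,8,9,10}→2
  6 left: {5,6,7,8,9,10}→2
  7 left: {3,5,6,7,8,9,10}→2  {4,5,6,7,8,9,10}→2
  8 left: {3,4,5,6,7,8,9,10}→4
  9 left: {2,3,4,5,6,7,8,9,10}→4
  placing 0:c first → 4 extensions

4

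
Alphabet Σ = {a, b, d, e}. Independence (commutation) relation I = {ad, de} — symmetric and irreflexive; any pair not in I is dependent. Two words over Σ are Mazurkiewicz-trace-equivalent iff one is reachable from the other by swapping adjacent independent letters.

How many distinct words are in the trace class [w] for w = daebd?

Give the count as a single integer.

#0=d has no predecessor
#1=a has no predecessor
#2=e depends on [1:a]
#3=b depends on [0:d, 2:e]
#4=d depends on [3:b]
sources: [0:d, 1:a]
N(rest) = Σ N(rest − s) over sources s of rest; N(one piece) = 1:
  size 1 → [4]=1
  size 2 → [3,4]=1
  size 3 → [0,3,4]=1  [2,3,4]=1
  first=0(d) contributes 1
  first=1(a) contributes 2
|[w]| = 3

3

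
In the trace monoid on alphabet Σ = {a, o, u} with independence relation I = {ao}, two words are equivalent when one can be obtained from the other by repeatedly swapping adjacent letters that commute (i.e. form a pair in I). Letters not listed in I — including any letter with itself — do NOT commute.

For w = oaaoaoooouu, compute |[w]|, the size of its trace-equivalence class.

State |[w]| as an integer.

84

drop 0:o onto floor
drop 1:a onto floor
drop 2:a onto {1:a}
drop 3:o onto {0:o}
drop 4:a onto {2:a}
drop 5:o onto {3:o}
drop 6:o onto {5:o}
drop 7:o onto {6:o}
drop 8:o onto {7:o}
drop 9:u onto {4:a, 8:o}
drop 10:u onto {9:u}
ground layer = {0:o, 1:a}
drop-orders for the pieces not yet dropped (sum over which currently-grounded one goes next):
  1 to go: {10} 1
  2 to go: {9,10} 1
  3 to go: {4,9,10} 1  {8,9,10} 1
  4 to go: {2,4,9,10} 1  {4,8,9,10} 2  {7,8,9,10} 1
  5 to go: {1,2,4,9,10} 1  {2,4,8,9,10} 3  {4,7,8,9,10} 3  {6,7,8,9,10} 1
  6 to go: {1,2,4,8,9,10} 4  {2,4,7,8,9,10} 6  {4,6,7,8,9,10} 4  {5,6,7,8,9,10} 1
  7 to go: {1,2,4,7,8,9,10} 10  {2,4,6,7,8,9,10} 10  {3,5,6,7,8,9,10} 1  {4,5,6,7,8,9,10} 5
  8 to go: {0,3,5,6,7,8,9,10} 1  {1,2,4,6,7,8,9,10} 20  {2,4,5,6,7,8,9,10} 15  {3,4,5,6,7,8,9,10} 6
  9 to go: {0,3,4,5,6,7,8,9,10} 7  {1,2,4,5,6,7,8,9,10} 35  {2,3,4,5,6,7,8,9,10} 21
  if 0:o drops first: 56 orders
  if 1:a drops first: 28 orders
heap linearizations: 84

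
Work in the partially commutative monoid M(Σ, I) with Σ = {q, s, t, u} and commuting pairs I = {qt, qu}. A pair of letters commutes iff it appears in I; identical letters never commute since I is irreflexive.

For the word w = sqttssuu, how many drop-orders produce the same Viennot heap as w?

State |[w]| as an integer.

0(s) covers ∅
1(q) covers 0:s
2(t) covers 0:s
3(t) covers 2:t
4(s) covers 1:q, 3:t
5(s) covers 4:s
6(u) covers 5:s
7(u) covers 6:u
floor of heap: 0:s
completions by unplaced set U, small U first (add the entries for U minus each lowest piece of U):
  |U|=1: {7}:1
  |U|=2: {6,7}:1
  |U|=3: {5,6,7}:1
  |U|=4: {4,5,6,7}:1
  |U|=5: {1,4,5,6,7}:1  {3,4,5,6,7}:1
  |U|=6: {1,3,4,5,6,7}:2  {2,3,4,5,6,7}:1
  start at 0(s): 3

3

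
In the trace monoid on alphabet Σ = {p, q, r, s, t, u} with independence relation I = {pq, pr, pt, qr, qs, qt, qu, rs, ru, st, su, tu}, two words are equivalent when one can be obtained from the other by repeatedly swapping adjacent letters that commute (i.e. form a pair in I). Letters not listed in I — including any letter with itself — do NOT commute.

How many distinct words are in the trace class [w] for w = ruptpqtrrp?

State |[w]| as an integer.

1260

0(r) covers ∅
1(u) covers ∅
2(p) covers 1:u
3(t) covers 0:r
4(p) covers 2:p
5(q) covers ∅
6(t) covers 3:t
7(r) covers 6:t
8(r) covers 7:r
9(p) covers 4:p
floor of heap: 0:r, 1:u, 5:q
completions by unplaced set U, small U first (add the entries for U minus each lowest piece of U):
  |U|=1: {5}:1  {8}:1  {9}:1
  |U|=2: {4,9}:1  {5,8}:2  {5,9}:2  {7,8}:1  {8,9}:2
  |U|=3: {2,4,9}:1  {4,5,9}:3  {4,8,9}:3  {5,7,8}:3  {5,8,9}:6  {6,7,8}:1  {7,8,9}:3
  |U|=4: {1,2,4,9}:1  {2,4,5,9}:4  {2,4,8,9}:4  {3,6,7,8}:1  {4,5,8,9}:12  {4,7,8,9}:6  {5,6,7,8}:4  {5,7,8,9}:12  {6,7,8,9}:4
  |U|=5: {0,3,6,7,8}:1  {1,2,4,5,9}:5  {1,2,4,8,9}:5  {2,4,5,8,9}:20  {2,4,7,8,9}:10  {3,5,6,7,8}:5  {3,6,7,8,9}:5  {4,5,7,8,9}:30  {4,6,7,8,9}:10  {5,6,7,8,9}:20
  |U|=6: {0,3,5,6,7,8}:6  {0,3,6,7,8,9}:6  {1,2,4,5,8,9}:30  {1,2,4,7,8,9}:15  {2,4,5,7,8,9}:60  {2,4,6,7,8,9}:20  {3,4,6,7,8,9}:15  {3,5,6,7,8,9}:30  {4,5,6,7,8,9}:60
  |U|=7: {0,3,4,6,7,8,9}:21  {0,3,5,6,7,8,9}:42  {1,2,4,5,7,8,9}:105  {1,2,4,6,7,8,9}:35  {2,3,4,6,7,8,9}:35  {2,4,5,6,7,8,9}:140  {3,4,5,6,7,8,9}:105
  |U|=8: {0,2,3,4,6,7,8,9}:56  {0,3,4,5,6,7,8,9}:168  {1,2,3,4,6,7,8,9}:70  {1,2,4,5,6,7,8,9}:280  {2,3,4,5,6,7,8,9}:280
  start at 0(r): 630
  start at 1(u): 504
  start at 5(q): 126
sum over floor = 1260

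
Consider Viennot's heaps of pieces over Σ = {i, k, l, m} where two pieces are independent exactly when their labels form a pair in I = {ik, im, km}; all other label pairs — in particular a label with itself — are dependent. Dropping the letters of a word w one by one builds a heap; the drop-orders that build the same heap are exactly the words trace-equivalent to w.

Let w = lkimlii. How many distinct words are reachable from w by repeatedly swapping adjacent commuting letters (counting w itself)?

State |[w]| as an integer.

6

drop 0:l onto floor
drop 1:k onto {0:l}
drop 2:i onto {0:l}
drop 3:m onto {0:l}
drop 4:l onto {1:k, 2:i, 3:m}
drop 5:i onto {4:l}
drop 6:i onto {5:i}
ground layer = {0:l}
drop-orders for the pieces not yet dropped (sum over which currently-grounded one goes next):
  1 to go: {6} 1
  2 to go: {5,6} 1
  3 to go: {4,5,6} 1
  4 to go: {1,4,5,6} 1  {2,4,5,6} 1  {3,4,5,6} 1
  5 to go: {1,2,4,5,6} 2  {1,3,4,5,6} 2  {2,3,4,5,6} 2
  if 0:l drops first: 6 orders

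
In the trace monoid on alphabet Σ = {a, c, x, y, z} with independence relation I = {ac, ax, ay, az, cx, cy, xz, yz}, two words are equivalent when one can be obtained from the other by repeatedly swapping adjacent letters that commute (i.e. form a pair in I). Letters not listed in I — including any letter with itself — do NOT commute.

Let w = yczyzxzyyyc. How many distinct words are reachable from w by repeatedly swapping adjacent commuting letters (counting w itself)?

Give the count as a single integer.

#0=y has no predecessor
#1=c has no predecessor
#2=z depends on [1:c]
#3=y depends on [0:y]
#4=z depends on [2:z]
#5=x depends on [3:y]
#6=z depends on [4:z]
#7=y depends on [5:x]
#8=y depends on [7:y]
#9=y depends on [8:y]
#10=c depends on [6:z]
sources: [0:y, 1:c]
N(rest) = Σ N(rest − s) over sources s of rest; N(one piece) = 1:
  size 1 → [9]=1  [10]=1
  size 2 → [6,10]=1  [8,9]=1  [9,10]=2
  size 3 → [4,6,10]=1  [6,9,10]=3  [7,8,9]=1  [8,9,10]=3
  size 4 → [2,4,6,10]=1  [4,6,9,10]=4  [5,7,8,9]=1  [6,8,9,10]=6  [7,8,9,10]=4
  size 5 → [1,2,4,6,10]=1  [2,4,6,9,10]=5  [3,5,7,8,9]=1  [4,6,8,9,10]=10  [5,7,8,9,10]=5  [6,7,8,9,10]=10
  size 6 → [0,3,5,7,8,9]=1  [1,2,4,6,9,10]=6  [2,4,6,8,9,10]=15  [3,5,7,8,9,10]=6  [4,6,7,8,9,10]=20  [5,6,7,8,9,10]=15
  size 7 → [0,3,5,7,8,9,10]=7  [1,2,4,6,8,9,10]=21  [2,4,6,7,8,9,10]=35  [3,5,6,7,8,9,10]=21  [4,5,6,7,8,9,10]=35
  size 8 → [0,3,5,6,7,8,9,10]=28  [1,2,4,6,7,8,9,10]=56  [2,4,5,6,7,8,9,10]=70  [3,4,5,6,7,8,9,10]=56
  size 9 → [0,3,4,5,6,7,8,9,10]=84  [1,2,4,5,6,7,8,9,10]=126  [2,3,4,5,6,7,8,9,10]=126
  first=0(y) contributes 252
  first=1(c) contributes 210
|[w]| = 462

462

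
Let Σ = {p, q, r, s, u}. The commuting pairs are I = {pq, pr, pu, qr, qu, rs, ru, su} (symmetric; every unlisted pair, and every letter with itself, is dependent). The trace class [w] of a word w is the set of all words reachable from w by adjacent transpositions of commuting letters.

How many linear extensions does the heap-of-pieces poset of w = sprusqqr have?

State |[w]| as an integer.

168

drop 0:s onto floor
drop 1:p onto {0:s}
drop 2:r onto floor
drop 3:u onto floor
drop 4:s onto {1:p}
drop 5:q onto {4:s}
drop 6:q onto {5:q}
drop 7:r onto {2:r}
ground layer = {0:s, 2:r, 3:u}
drop-orders for the pieces not yet dropped (sum over which currently-grounded one goes next):
  1 to go: {3} 1  {6} 1  {7} 1
  2 to go: {2,7} 1  {3,6} 2  {3,7} 2  {5,6} 1  {6,7} 2
  3 to go: {2,3,7} 3  {2,6,7} 3  {3,5,6} 3  {3,6,7} 6  {4,5,6} 1  {5,6,7} 3
  4 to go: {1,4,5,6} 1  {2,3,6,7} 12  {2,5,6,7} 6  {3,4,5,6} 4  {3,5,6,7} 12  {4,5,6,7} 4
  5 to go: {0,1,4,5,6} 1  {1,3,4,5,6} 5  {1,4,5,6,7} 5  {2,3,5,6,7} 30  {2,4,5,6,7} 10  {3,4,5,6,7} 20
  6 to go: {0,1,3,4,5,6} 6  {0,1,4,5,6,7} 6  {1,2,4,5,6,7} 15  {1,3,4,5,6,7} 30  {2,3,4,5,6,7} 60
  if 0:s drops first: 105 orders
  if 2:r drops first: 42 orders
  if 3:u drops first: 21 orders
heap linearizations: 168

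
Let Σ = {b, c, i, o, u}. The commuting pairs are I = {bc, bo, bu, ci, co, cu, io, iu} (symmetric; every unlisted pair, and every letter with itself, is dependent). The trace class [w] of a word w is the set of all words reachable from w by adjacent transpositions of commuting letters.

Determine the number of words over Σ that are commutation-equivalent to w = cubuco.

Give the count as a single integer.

60

#0=c has no predecessor
#1=u has no predecessor
#2=b has no predecessor
#3=u depends on [1:u]
#4=c depends on [0:c]
#5=o depends on [3:u]
sources: [0:c, 1:u, 2:b]
N(rest) = Σ N(rest − s) over sources s of rest; N(one piece) = 1:
  size 1 → [2]=1  [4]=1  [5]=1
  size 2 → [0,4]=1  [2,4]=2  [2,5]=2  [3,5]=1  [4,5]=2
  size 3 → [0,2,4]=3  [0,4,5]=3  [1,3,5]=1  [2,3,5]=3  [2,4,5]=6  [3,4,5]=3
  size 4 → [0,2,4,5]=12  [0,3,4,5]=6  [1,2,3,5]=4  [1,3,4,5]=4  [2,3,4,5]=12
  first=0(c) contributes 20
  first=1(u) contributes 30
  first=2(b) contributes 10
|[w]| = 60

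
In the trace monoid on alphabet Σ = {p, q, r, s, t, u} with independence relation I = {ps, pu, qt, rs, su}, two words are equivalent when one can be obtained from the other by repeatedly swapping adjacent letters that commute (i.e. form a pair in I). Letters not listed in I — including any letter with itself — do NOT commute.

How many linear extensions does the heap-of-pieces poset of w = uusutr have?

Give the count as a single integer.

4

#0=u has no predecessor
#1=u depends on [0:u]
#2=s has no predecessor
#3=u depends on [1:u]
#4=t depends on [2:s, 3:u]
#5=r depends on [4:t]
sources: [0:u, 2:s]
N(rest) = Σ N(rest − s) over sources s of rest; N(one piece) = 1:
  size 1 → [5]=1
  size 2 → [4,5]=1
  size 3 → [2,4,5]=1  [3,4,5]=1
  size 4 → [1,3,4,5]=1  [2,3,4,5]=2
  first=0(u) contributes 3
  first=2(s) contributes 1
|[w]| = 4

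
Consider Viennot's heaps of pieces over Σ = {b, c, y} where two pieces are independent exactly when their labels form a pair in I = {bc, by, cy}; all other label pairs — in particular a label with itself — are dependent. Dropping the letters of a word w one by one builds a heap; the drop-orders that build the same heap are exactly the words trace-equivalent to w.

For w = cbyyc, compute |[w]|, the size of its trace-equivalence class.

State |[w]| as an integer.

#0=c has no predecessor
#1=b has no predecessor
#2=y has no predecessor
#3=y depends on [2:y]
#4=c depends on [0:c]
sources: [0:c, 1:b, 2:y]
N(rest) = Σ N(rest − s) over sources s of rest; N(one piece) = 1:
  size 1 → [1]=1  [3]=1  [4]=1
  size 2 → [0,4]=1  [1,3]=2  [1,4]=2  [2,3]=1  [3,4]=2
  size 3 → [0,1,4]=3  [0,3,4]=3  [1,2,3]=3  [1,3,4]=6  [2,3,4]=3
  first=0(c) contributes 12
  first=1(b) contributes 6
  first=2(y) contributes 12
|[w]| = 30

30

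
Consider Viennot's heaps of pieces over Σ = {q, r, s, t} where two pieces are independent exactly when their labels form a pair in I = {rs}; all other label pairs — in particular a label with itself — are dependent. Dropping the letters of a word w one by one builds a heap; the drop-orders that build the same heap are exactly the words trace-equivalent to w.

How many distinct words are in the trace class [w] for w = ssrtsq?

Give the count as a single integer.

3

piece 0:s — minimal
piece 1:s rests on {0:s}
piece 2:r — minimal
piece 3:t rests on {1:s, 2:r}
piece 4:s rests on {3:t}
piece 5:q rests on {4:s}
minimal pieces: {0:s, 2:r}
ways to finish when only these pieces remain (= sum over removing one remaining piece with nothing left below it):
  1 left: {5}→1
  2 left: {4,5}→1
  3 left: {3,4,5}→1
  4 left: {1,3,4,5}→1  {2,3,4,5}→1
  placing 0:s first → 2 extensions
  placing 2:r first → 1 extensions
total linear extensions = 3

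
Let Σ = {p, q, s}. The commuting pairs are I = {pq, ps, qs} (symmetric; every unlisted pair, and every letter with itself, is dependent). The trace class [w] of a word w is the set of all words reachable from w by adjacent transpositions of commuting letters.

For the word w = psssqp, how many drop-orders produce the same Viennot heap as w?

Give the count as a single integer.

60

#0=p has no predecessor
#1=s has no predecessor
#2=s depends on [1:s]
#3=s depends on [2:s]
#4=q has no predecessor
#5=p depends on [0:p]
sources: [0:p, 1:s, 4:q]
N(rest) = Σ N(rest − s) over sources s of rest; N(one piece) = 1:
  size 1 → [3]=1  [4]=1  [5]=1
  size 2 → [0,5]=1  [2,3]=1  [3,4]=2  [3,5]=2  [4,5]=2
  size 3 → [0,3,5]=3  [0,4,5]=3  [1,2,3]=1  [2,3,4]=3  [2,3,5]=3  [3,4,5]=6
  size 4 → [0,2,3,5]=6  [0,3,4,5]=12  [1,2,3,4]=4  [1,2,3,5]=4  [2,3,4,5]=12
  first=0(p) contributes 20
  first=1(s) contributes 30
  first=4(q) contributes 10
|[w]| = 60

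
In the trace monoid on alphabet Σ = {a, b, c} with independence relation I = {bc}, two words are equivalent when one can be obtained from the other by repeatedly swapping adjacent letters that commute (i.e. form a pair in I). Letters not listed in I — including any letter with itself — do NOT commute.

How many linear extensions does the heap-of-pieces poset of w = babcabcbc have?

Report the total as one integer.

12

0(b) covers ∅
1(a) covers 0:b
2(b) covers 1:a
3(c) covers 1:a
4(a) covers 2:b, 3:c
5(b) covers 4:a
6(c) covers 4:a
7(b) covers 5:b
8(c) covers 6:c
floor of heap: 0:b
completions by unplaced set U, small U first (add the entries for U minus each lowest piece of U):
  |U|=1: {7}:1  {8}:1
  |U|=2: {5,7}:1  {6,8}:1  {7,8}:2
  |U|=3: {5,7,8}:3  {6,7,8}:3
  |U|=4: {5,6,7,8}:6
  |U|=5: {4,5,6,7,8}:6
  |U|=6: {2,4,5,6,7,8}:6  {3,4,5,6,7,8}:6
  |U|=7: {2,3,4,5,6,7,8}:12
  start at 0(b): 12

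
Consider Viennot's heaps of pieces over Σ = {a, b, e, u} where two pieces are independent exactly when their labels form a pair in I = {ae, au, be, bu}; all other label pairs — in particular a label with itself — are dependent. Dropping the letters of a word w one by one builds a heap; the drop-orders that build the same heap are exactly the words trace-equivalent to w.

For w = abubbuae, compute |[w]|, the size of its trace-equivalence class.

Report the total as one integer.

56

piece 0:a — minimal
piece 1:b rests on {0:a}
piece 2:u — minimal
piece 3:b rests on {1:b}
piece 4:b rests on {3:b}
piece 5:u rests on {2:u}
piece 6:a rests on {4:b}
piece 7:e rests on {5:u}
minimal pieces: {0:a, 2:u}
ways to finish when only these pieces remain (= sum over removing one remaining piece with nothing left below it):
  1 left: {6}→1  {7}→1
  2 left: {4,6}→1  {5,7}→1  {6,7}→2
  3 left: {2,5,7}→1  {3,4,6}→1  {4,6,7}→3  {5,6,7}→3
  4 left: {1,3,4,6}→1  {2,5,6,7}→4  {3,4,6,7}→4  {4,5,6,7}→6
  5 left: {0,1,3,4,6}→1  {1,3,4,6,7}→5  {2,4,5,6,7}→10  {3,4,5,6,7}→10
  6 left: {0,1,3,4,6,7}→6  {1,3,4,5,6,7}→15  {2,3,4,5,6,7}→20
  placing 0:a first → 35 extensions
  placing 2:u first → 21 extensions
total linear extensions = 56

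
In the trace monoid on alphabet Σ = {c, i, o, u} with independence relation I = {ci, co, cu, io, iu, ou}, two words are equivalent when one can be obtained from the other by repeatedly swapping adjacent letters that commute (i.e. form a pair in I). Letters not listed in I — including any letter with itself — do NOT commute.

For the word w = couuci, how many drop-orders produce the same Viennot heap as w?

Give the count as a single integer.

180

drop 0:c onto floor
drop 1:o onto floor
drop 2:u onto floor
drop 3:u onto {2:u}
drop 4:c onto {0:c}
drop 5:i onto floor
ground layer = {0:c, 1:o, 2:u, 5:i}
drop-orders for the pieces not yet dropped (sum over which currently-grounded one goes next):
  1 to go: {1} 1  {3} 1  {4} 1  {5} 1
  2 to go: {0,4} 1  {1,3} 2  {1,4} 2  {1,5} 2  {2,3} 1  {3,4} 2  {3,5} 2  {4,5} 2
  3 to go: {0,1,4} 3  {0,3,4} 3  {0,4,5} 3  {1,2,3} 3  {1,3,4} 6  {1,3,5} 6  {1,4,5} 6  {2,3,4} 3  {2,3,5} 3  {3,4,5} 6
  4 to go: {0,1,3,4} 12  {0,1,4,5} 12  {0,2,3,4} 6  {0,3,4,5} 12  {1,2,3,4} 12  {1,2,3,5} 12  {1,3,4,5} 24  {2,3,4,5} 12
  if 0:c drops first: 60 orders
  if 1:o drops first: 30 orders
  if 2:u drops first: 60 orders
  if 5:i drops first: 30 orders
heap linearizations: 180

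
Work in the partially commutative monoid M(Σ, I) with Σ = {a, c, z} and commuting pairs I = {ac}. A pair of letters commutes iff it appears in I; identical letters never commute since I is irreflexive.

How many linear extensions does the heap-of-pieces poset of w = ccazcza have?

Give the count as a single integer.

3

drop 0:c onto floor
drop 1:c onto {0:c}
drop 2:a onto floor
drop 3:z onto {1:c, 2:a}
drop 4:c onto {3:z}
drop 5:z onto {4:c}
drop 6:a onto {5:z}
ground layer = {0:c, 2:a}
drop-orders for the pieces not yet dropped (sum over which currently-grounded one goes next):
  1 to go: {6} 1
  2 to go: {5,6} 1
  3 to go: {4,5,6} 1
  4 to go: {3,4,5,6} 1
  5 to go: {1,3,4,5,6} 1  {2,3,4,5,6} 1
  if 0:c drops first: 2 orders
  if 2:a drops first: 1 orders
heap linearizations: 3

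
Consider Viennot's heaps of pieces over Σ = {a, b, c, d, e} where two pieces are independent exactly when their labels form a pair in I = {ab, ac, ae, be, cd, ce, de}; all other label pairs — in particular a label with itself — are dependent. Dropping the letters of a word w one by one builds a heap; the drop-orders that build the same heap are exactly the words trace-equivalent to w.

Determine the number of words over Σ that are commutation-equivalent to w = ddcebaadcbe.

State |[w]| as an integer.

#0=d has no predecessor
#1=d depends on [0:d]
#2=c has no predecessor
#3=e has no predecessor
#4=b depends on [1:d, 2:c]
#5=a depends on [1:d]
#6=a depends on [5:a]
#7=d depends on [4:b, 6:a]
#8=c depends on [4:b]
#9=b depends on [7:d, 8:c]
#10=e depends on [3:e]
sources: [0:d, 2:c, 3:e]
N(rest) = Σ N(rest − s) over sources s of rest; N(one piece) = 1:
  size 1 → [9]=1  [10]=1
  size 2 → [3,10]=1  [7,9]=1  [8,9]=1  [9,10]=2
  size 3 → [3,9,10]=3  [6,7,9]=1  [7,8,9]=2  [7,9,10]=3  [8,9,10]=3
  size 4 → [3,7,9,10]=6  [3,8,9,10]=6  [4,7,8,9]=2  [5,6,7,9]=1  [6,7,8,9]=3  [6,7,9,10]=4  [7,8,9,10]=8
  size 5 → [2,4,7,8,9]=2  [3,6,7,9,10]=10  [3,7,8,9,10]=20  [4,6,7,8,9]=5  [4,7,8,9,10]=10  [5,6,7,8,9]=4  [5,6,7,9,10]=5  [6,7,8,9,10]=15
  size 6 → [2,4,6,7,8,9]=7  [2,4,7,8,9,10]=12  [3,4,7,8,9,10]=30  [3,5,6,7,9,10]=15  [3,6,7,8,9,10]=45  [4,5,6,7,8,9]=9  [4,6,7,8,9,10]=30  [5,6,7,8,9,10]=24
  size 7 → [1,4,5,6,7,8,9]=9  [2,3,4,7,8,9,10]=42  [2,4,5,6,7,8,9]=16  [2,4,6,7,8,9,10]=49  [3,4,6,7,8,9,10]=105  [3,5,6,7,8,9,10]=84  [4,5,6,7,8,9,10]=63
  size 8 → [0,1,4,5,6,7,8,9]=9  [1,2,4,5,6,7,8,9]=25  [1,4,5,6,7,8,9,10]=72  [2,3,4,6,7,8,9,10]=196  [2,4,5,6,7,8,9,10]=128  [3,4,5,6,7,8,9,10]=252
  size 9 → [0,1,2,4,5,6,7,8,9]=34  [0,1,4,5,6,7,8,9,10]=81  [1,2,4,5,6,7,8,9,10]=225  [1,3,4,5,6,7,8,9,10]=324  [2,3,4,5,6,7,8,9,10]=576
  first=0(d) contributes 1125
  first=2(c) contributes 405
  first=3(e) contributes 340
|[w]| = 1870

1870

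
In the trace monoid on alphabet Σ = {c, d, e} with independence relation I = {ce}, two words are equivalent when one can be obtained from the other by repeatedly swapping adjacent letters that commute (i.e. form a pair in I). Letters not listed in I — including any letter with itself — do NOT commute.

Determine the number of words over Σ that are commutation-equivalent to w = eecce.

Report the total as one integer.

10

piece 0:e — minimal
piece 1:e rests on {0:e}
piece 2:c — minimal
piece 3:c rests on {2:c}
piece 4:e rests on {1:e}
minimal pieces: {0:e, 2:c}
ways to finish when only these pieces remain (= sum over removing one remaining piece with nothing left below it):
  1 left: {3}→1  {4}→1
  2 left: {1,4}→1  {2,3}→1  {3,4}→2
  3 left: {0,1,4}→1  {1,3,4}→3  {2,3,4}→3
  placing 0:e first → 6 extensions
  placing 2:c first → 4 extensions
total linear extensions = 10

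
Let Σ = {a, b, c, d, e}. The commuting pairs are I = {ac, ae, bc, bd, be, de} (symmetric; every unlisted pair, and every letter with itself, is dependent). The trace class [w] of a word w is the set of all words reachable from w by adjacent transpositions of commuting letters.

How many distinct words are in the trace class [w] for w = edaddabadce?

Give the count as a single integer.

9

#0=e has no predecessor
#1=d has no predecessor
#2=a depends on [1:d]
#3=d depends on [2:a]
#4=d depends on [3:d]
#5=a depends on [4:d]
#6=b depends on [5:a]
#7=a depends on [6:b]
#8=d depends on [7:a]
#9=c depends on [0:e, 8:d]
#10=e depends on [9:c]
sources: [0:e, 1:d]
N(rest) = Σ N(rest − s) over sources s of rest; N(one piece) = 1:
  size 1 → [10]=1
  size 2 → [9,10]=1
  size 3 → [0,9,10]=1  [8,9,10]=1
  size 4 → [0,8,9,10]=2  [7,8,9,10]=1
  size 5 → [0,7,8,9,10]=3  [6,7,8,9,10]=1
  size 6 → [0,6,7,8,9,10]=4  [5,6,7,8,9,10]=1
  size 7 → [0,5,6,7,8,9,10]=5  [4,5,6,7,8,9,10]=1
  size 8 → [0,4,5,6,7,8,9,10]=6  [3,4,5,6,7,8,9,10]=1
  size 9 → [0,3,4,5,6,7,8,9,10]=7  [2,3,4,5,6,7,8,9,10]=1
  first=0(e) contributes 1
  first=1(d) contributes 8
|[w]| = 9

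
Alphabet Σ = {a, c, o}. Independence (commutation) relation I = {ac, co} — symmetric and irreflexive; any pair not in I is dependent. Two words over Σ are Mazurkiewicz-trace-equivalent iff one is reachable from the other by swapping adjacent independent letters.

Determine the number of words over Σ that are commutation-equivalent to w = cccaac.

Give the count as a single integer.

15

0(c) covers ∅
1(c) covers 0:c
2(c) covers 1:c
3(a) covers ∅
4(a) covers 3:a
5(c) covers 2:c
floor of heap: 0:c, 3:a
completions by unplaced set U, small U first (add the entries for U minus each lowest piece of U):
  |U|=1: {4}:1  {5}:1
  |U|=2: {2,5}:1  {3,4}:1  {4,5}:2
  |U|=3: {1,2,5}:1  {2,4,5}:3  {3,4,5}:3
  |U|=4: {0,1,2,5}:1  {1,2,4,5}:4  {2,3,4,5}:6
  start at 0(c): 10
  start at 3(a): 5
sum over floor = 15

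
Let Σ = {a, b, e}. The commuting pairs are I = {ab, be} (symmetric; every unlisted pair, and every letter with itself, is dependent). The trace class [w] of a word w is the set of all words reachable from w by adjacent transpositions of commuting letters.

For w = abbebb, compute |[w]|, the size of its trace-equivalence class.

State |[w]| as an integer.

15

drop 0:a onto floor
drop 1:b onto floor
drop 2:b onto {1:b}
drop 3:e onto {0:a}
drop 4:b onto {2:b}
drop 5:b onto {4:b}
ground layer = {0:a, 1:b}
drop-orders for the pieces not yet dropped (sum over which currently-grounded one goes next):
  1 to go: {3} 1  {5} 1
  2 to go: {0,3} 1  {3,5} 2  {4,5} 1
  3 to go: {0,3,5} 3  {2,4,5} 1  {3,4,5} 3
  4 to go: {0,3,4,5} 6  {1,2,4,5} 1  {2,3,4,5} 4
  if 0:a drops first: 5 orders
  if 1:b drops first: 10 orders
heap linearizations: 15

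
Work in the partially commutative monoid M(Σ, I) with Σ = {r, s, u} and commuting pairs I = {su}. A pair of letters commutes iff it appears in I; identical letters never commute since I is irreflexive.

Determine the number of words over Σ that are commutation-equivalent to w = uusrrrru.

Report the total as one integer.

3

#0=u has no predecessor
#1=u depends on [0:u]
#2=s has no predecessor
#3=r depends on [1:u, 2:s]
#4=r depends on [3:r]
#5=r depends on [4:r]
#6=r depends on [5:r]
#7=u depends on [6:r]
sources: [0:u, 2:s]
N(rest) = Σ N(rest − s) over sources s of rest; N(one piece) = 1:
  size 1 → [7]=1
  size 2 → [6,7]=1
  size 3 → [5,6,7]=1
  size 4 → [4,5,6,7]=1
  size 5 → [3,4,5,6,7]=1
  size 6 → [1,3,4,5,6,7]=1  [2,3,4,5,6,7]=1
  first=0(u) contributes 2
  first=2(s) contributes 1
|[w]| = 3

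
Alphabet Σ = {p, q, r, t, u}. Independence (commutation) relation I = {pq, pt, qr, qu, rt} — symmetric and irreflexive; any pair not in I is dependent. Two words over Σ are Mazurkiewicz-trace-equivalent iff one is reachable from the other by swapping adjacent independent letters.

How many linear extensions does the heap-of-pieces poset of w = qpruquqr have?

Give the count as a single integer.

56

piece 0:q — minimal
piece 1:p — minimal
piece 2:r rests on {1:p}
piece 3:u rests on {2:r}
piece 4:q rests on {0:q}
piece 5:u rests on {3:u}
piece 6:q rests on {4:q}
piece 7:r rests on {5:u}
minimal pieces: {0:q, 1:p}
ways to finish when only these pieces remain (= sum over removing one remaining piece with nothing left below it):
  1 left: {6}→1  {7}→1
  2 left: {4,6}→1  {5,7}→1  {6,7}→2
  3 left: {0,4,6}→1  {3,5,7}→1  {4,6,7}→3  {5,6,7}→3
  4 left: {0,4,6,7}→4  {2,3,5,7}→1  {3,5,6,7}→4  {4,5,6,7}→6
  5 left: {0,4,5,6,7}→10  {1,2,3,5,7}→1  {2,3,5,6,7}→5  {3,4,5,6,7}→10
  6 left: {0,3,4,5,6,7}→20  {1,2,3,5,6,7}→6  {2,3,4,5,6,7}→15
  placing 0:q first → 21 extensions
  placing 1:p first → 35 extensions
total linear extensions = 56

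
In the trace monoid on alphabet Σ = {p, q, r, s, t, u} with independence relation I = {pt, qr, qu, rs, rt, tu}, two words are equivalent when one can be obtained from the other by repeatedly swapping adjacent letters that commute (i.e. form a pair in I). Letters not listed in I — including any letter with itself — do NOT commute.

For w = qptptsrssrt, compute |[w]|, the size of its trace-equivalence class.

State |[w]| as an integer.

115

#0=q has no predecessor
#1=p depends on [0:q]
#2=t depends on [0:q]
#3=p depends on [1:p]
#4=t depends on [2:t]
#5=s depends on [3:p, 4:t]
#6=r depends on [3:p]
#7=s depends on [5:s]
#8=s depends on [7:s]
#9=r depends on [6:r]
#10=t depends on [8:s]
sources: [0:q]
N(rest) = Σ N(rest − s) over sources s of rest; N(one piece) = 1:
  size 1 → [9]=1  [10]=1
  size 2 → [6,9]=1  [8,10]=1  [9,10]=2
  size 3 → [6,9,10]=3  [7,8,10]=1  [8,9,10]=3
  size 4 → [5,7,8,10]=1  [6,8,9,10]=6  [7,8,9,10]=4
  size 5 → [4,5,7,8,10]=1  [5,7,8,9,10]=5  [6,7,8,9,10]=10
  size 6 → [2,4,5,7,8,10]=1  [4,5,7,8,9,10]=6  [5,6,7,8,9,10]=15
  size 7 → [2,4,5,7,8,9,10]=7  [3,5,6,7,8,9,10]=15  [4,5,6,7,8,9,10]=21
  size 8 → [1,3,5,6,7,8,9,10]=15  [2,4,5,6,7,8,9,10]=28  [3,4,5,6,7,8,9,10]=36
  size 9 → [1,3,4,5,6,7,8,9,10]=51  [2,3,4,5,6,7,8,9,10]=64
  first=0(q) contributes 115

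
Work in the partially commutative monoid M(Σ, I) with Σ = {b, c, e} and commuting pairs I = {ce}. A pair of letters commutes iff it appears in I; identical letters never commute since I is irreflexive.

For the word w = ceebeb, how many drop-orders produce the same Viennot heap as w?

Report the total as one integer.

3

0(c) covers ∅
1(e) covers ∅
2(e) covers 1:e
3(b) covers 0:c, 2:e
4(e) covers 3:b
5(b) covers 4:e
floor of heap: 0:c, 1:e
completions by unplaced set U, small U first (add the entries for U minus each lowest piece of U):
  |U|=1: {5}:1
  |U|=2: {4,5}:1
  |U|=3: {3,4,5}:1
  |U|=4: {0,3,4,5}:1  {2,3,4,5}:1
  start at 0(c): 1
  start at 1(e): 2
sum over floor = 3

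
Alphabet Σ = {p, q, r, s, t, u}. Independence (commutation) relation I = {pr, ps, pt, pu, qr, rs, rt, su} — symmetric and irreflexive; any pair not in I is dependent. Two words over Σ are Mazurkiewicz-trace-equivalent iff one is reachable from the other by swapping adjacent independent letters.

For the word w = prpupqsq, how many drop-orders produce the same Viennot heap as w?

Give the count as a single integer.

#0=p has no predecessor
#1=r has no predecessor
#2=p depends on [0:p]
#3=u depends on [1:r]
#4=p depends on [2:p]
#5=q depends on [3:u, 4:p]
#6=s depends on [5:q]
#7=q depends on [6:s]
sources: [0:p, 1:r]
N(rest) = Σ N(rest − s) over sources s of rest; N(one piece) = 1:
  size 1 → [7]=1
  size 2 → [6,7]=1
  size 3 → [5,6,7]=1
  size 4 → [3,5,6,7]=1  [4,5,6,7]=1
  size 5 → [1,3,5,6,7]=1  [2,4,5,6,7]=1  [3,4,5,6,7]=2
  size 6 → [0,2,4,5,6,7]=1  [1,3,4,5,6,7]=3  [2,3,4,5,6,7]=3
  first=0(p) contributes 6
  first=1(r) contributes 4
|[w]| = 10

10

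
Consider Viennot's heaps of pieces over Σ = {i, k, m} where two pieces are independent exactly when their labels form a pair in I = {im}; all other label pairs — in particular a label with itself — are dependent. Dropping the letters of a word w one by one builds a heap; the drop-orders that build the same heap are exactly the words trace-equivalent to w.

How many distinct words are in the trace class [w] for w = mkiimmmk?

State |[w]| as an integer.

10

#0=m has no predecessor
#1=k depends on [0:m]
#2=i depends on [1:k]
#3=i depends on [2:i]
#4=m depends on [1:k]
#5=m depends on [4:m]
#6=m depends on [5:m]
#7=k depends on [3:i, 6:m]
sources: [0:m]
N(rest) = Σ N(rest − s) over sources s of rest; N(one piece) = 1:
  size 1 → [7]=1
  size 2 → [3,7]=1  [6,7]=1
  size 3 → [2,3,7]=1  [3,6,7]=2  [5,6,7]=1
  size 4 → [2,3,6,7]=3  [3,5,6,7]=3  [4,5,6,7]=1
  size 5 → [2,3,5,6,7]=6  [3,4,5,6,7]=4
  size 6 → [2,3,4,5,6,7]=10
  first=0(m) contributes 10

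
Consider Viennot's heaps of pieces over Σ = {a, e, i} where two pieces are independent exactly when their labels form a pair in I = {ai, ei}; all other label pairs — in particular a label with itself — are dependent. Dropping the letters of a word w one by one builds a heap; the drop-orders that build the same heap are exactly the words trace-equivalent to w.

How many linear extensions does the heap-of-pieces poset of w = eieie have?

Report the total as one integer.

10

#0=e has no predecessor
#1=i has no predecessor
#2=e depends on [0:e]
#3=i depends on [1:i]
#4=e depends on [2:e]
sources: [0:e, 1:i]
N(rest) = Σ N(rest − s) over sources s of rest; N(one piece) = 1:
  size 1 → [3]=1  [4]=1
  size 2 → [1,3]=1  [2,4]=1  [3,4]=2
  size 3 → [0,2,4]=1  [1,3,4]=3  [2,3,4]=3
  first=0(e) contributes 6
  first=1(i) contributes 4
|[w]| = 10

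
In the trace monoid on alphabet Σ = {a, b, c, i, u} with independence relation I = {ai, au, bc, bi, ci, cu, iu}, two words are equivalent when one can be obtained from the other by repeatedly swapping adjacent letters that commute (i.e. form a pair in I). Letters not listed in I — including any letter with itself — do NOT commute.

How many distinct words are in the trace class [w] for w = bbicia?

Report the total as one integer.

0(b) covers ∅
1(b) covers 0:b
2(i) covers ∅
3(c) covers ∅
4(i) covers 2:i
5(a) covers 1:b, 3:c
floor of heap: 0:b, 2:i, 3:c
completions by unplaced set U, small U first (add the entries for U minus each lowest piece of U):
  |U|=1: {4}:1  {5}:1
  |U|=2: {1,5}:1  {2,4}:1  {3,5}:1  {4,5}:2
  |U|=3: {0,1,5}:1  {1,3,5}:2  {1,4,5}:3  {2,4,5}:3  {3,4,5}:3
  |U|=4: {0,1,3,5}:3  {0,1,4,5}:4  {1,2,4,5}:6  {1,3,4,5}:8  {2,3,4,5}:6
  start at 0(b): 20
  start at 2(i): 15
  start at 3(c): 10
sum over floor = 45

45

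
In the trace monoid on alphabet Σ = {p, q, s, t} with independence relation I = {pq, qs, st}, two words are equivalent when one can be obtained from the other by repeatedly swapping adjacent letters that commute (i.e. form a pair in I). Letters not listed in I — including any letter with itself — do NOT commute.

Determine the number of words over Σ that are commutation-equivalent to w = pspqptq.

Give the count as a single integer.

piece 0:p — minimal
piece 1:s rests on {0:p}
piece 2:p rests on {1:s}
piece 3:q — minimal
piece 4:p rests on {2:p}
piece 5:t rests on {3:q, 4:p}
piece 6:q rests on {5:t}
minimal pieces: {0:p, 3:q}
ways to finish when only these pieces remain (= sum over removing one remaining piece with nothing left below it):
  1 left: {6}→1
  2 left: {5,6}→1
  3 left: {3,5,6}→1  {4,5,6}→1
  4 left: {2,4,5,6}→1  {3,4,5,6}→2
  5 left: {1,2,4,5,6}→1  {2,3,4,5,6}→3
  placing 0:p first → 4 extensions
  placing 3:q first → 1 extensions
total linear extensions = 5

5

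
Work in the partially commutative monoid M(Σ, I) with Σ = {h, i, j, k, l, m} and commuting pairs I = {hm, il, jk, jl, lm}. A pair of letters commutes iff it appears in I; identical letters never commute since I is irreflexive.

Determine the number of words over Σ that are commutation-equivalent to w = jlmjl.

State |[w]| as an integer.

drop 0:j onto floor
drop 1:l onto floor
drop 2:m onto {0:j}
drop 3:j onto {2:m}
drop 4:l onto {1:l}
ground layer = {0:j, 1:l}
drop-orders for the pieces not yet dropped (sum over which currently-grounded one goes next):
  1 to go: {3} 1  {4} 1
  2 to go: {1,4} 1  {2,3} 1  {3,4} 2
  3 to go: {0,2,3} 1  {1,3,4} 3  {2,3,4} 3
  if 0:j drops first: 6 orders
  if 1:l drops first: 4 orders
heap linearizations: 10

10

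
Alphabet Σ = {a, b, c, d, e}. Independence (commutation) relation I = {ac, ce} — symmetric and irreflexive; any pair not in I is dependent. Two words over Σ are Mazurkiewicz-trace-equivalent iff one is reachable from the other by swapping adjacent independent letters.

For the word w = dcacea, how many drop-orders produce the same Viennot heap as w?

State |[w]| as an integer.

#0=d has no predecessor
#1=c depends on [0:d]
#2=a depends on [0:d]
#3=c depends on [1:c]
#4=e depends on [2:a]
#5=a depends on [4:e]
sources: [0:d]
N(rest) = Σ N(rest − s) over sources s of rest; N(one piece) = 1:
  size 1 → [3]=1  [5]=1
  size 2 → [1,3]=1  [3,5]=2  [4,5]=1
  size 3 → [1,3,5]=3  [2,4,5]=1  [3,4,5]=3
  size 4 → [1,3,4,5]=6  [2,3,4,5]=4
  first=0(d) contributes 10

10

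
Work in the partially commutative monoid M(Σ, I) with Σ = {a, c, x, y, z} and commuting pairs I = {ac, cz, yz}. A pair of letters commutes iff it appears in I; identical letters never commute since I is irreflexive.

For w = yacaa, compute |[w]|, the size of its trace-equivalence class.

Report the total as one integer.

0(y) covers ∅
1(a) covers 0:y
2(c) covers 0:y
3(a) covers 1:a
4(a) covers 3:a
floor of heap: 0:y
completions by unplaced set U, small U first (add the entries for U minus each lowest piece of U):
  |U|=1: {2}:1  {4}:1
  |U|=2: {2,4}:2  {3,4}:1
  |U|=3: {1,3,4}:1  {2,3,4}:3
  start at 0(y): 4

4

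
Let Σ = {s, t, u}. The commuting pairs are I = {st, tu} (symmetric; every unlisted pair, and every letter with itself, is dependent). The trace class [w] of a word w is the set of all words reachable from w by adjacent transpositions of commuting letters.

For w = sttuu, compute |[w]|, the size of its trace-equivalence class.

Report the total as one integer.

#0=s has no predecessor
#1=t has no predecessor
#2=t depends on [1:t]
#3=u depends on [0:s]
#4=u depends on [3:u]
sources: [0:s, 1:t]
N(rest) = Σ N(rest − s) over sources s of rest; N(one piece) = 1:
  size 1 → [2]=1  [4]=1
  size 2 → [1,2]=1  [2,4]=2  [3,4]=1
  size 3 → [0,3,4]=1  [1,2,4]=3  [2,3,4]=3
  first=0(s) contributes 6
  first=1(t) contributes 4
|[w]| = 10

10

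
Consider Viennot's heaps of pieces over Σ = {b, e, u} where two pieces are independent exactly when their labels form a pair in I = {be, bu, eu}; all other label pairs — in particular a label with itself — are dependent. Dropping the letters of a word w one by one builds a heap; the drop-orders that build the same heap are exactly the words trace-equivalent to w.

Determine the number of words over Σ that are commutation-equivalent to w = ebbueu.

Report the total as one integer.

90

#0=e has no predecessor
#1=b has no predecessor
#2=b depends on [1:b]
#3=u has no predecessor
#4=e depends on [0:e]
#5=u depends on [3:u]
sources: [0:e, 1:b, 3:u]
N(rest) = Σ N(rest − s) over sources s of rest; N(one piece) = 1:
  size 1 → [2]=1  [4]=1  [5]=1
  size 2 → [0,4]=1  [1,2]=1  [2,4]=2  [2,5]=2  [3,5]=1  [4,5]=2
  size 3 → [0,2,4]=3  [0,4,5]=3  [1,2,4]=3  [1,2,5]=3  [2,3,5]=3  [2,4,5]=6  [3,4,5]=3
  size 4 → [0,1,2,4]=6  [0,2,4,5]=12  [0,3,4,5]=6  [1,2,3,5]=6  [1,2,4,5]=12  [2,3,4,5]=12
  first=0(e) contributes 30
  first=1(b) contributes 30
  first=3(u) contributes 30
|[w]| = 90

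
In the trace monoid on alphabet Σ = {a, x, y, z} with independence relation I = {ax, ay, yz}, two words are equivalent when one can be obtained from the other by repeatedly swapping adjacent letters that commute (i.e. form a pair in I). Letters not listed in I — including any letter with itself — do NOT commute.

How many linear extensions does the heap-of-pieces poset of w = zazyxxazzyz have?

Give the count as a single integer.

piece 0:z — minimal
piece 1:a rests on {0:z}
piece 2:z rests on {1:a}
piece 3:y — minimal
piece 4:x rests on {2:z, 3:y}
piece 5:x rests on {4:x}
piece 6:a rests on {2:z}
piece 7:z rests on {5:x, 6:a}
piece 8:z rests on {7:z}
piece 9:y rests on {5:x}
piece 10:z rests on {8:z}
minimal pieces: {0:z, 3:y}
ways to finish when only these pieces remain (= sum over removing one remaining piece with nothing left below it):
  1 left: {9}→1  {10}→1
  2 left: {8,10}→1  {9,10}→2
  3 left: {7,8,10}→1  {8,9,10}→3
  4 left: {6,7,8,10}→1  {7,8,9,10}→4
  5 left: {5,7,8,9,10}→4  {6,7,8,9,10}→5
  6 left: {4,5,7,8,9,10}→4  {5,6,7,8,9,10}→9
  7 left: {3,4,5,7,8,9,10}→4  {4,5,6,7,8,9,10}→13
  8 left: {2,4,5,6,7,8,9,10}→13  {3,4,5,6,7,8,9,10}→17
  9 left: {1,2,4,5,6,7,8,9,10}→13  {2,3,4,5,6,7,8,9,10}→30
  placing 0:z first → 43 extensions
  placing 3:y first → 13 extensions
total linear extensions = 56

56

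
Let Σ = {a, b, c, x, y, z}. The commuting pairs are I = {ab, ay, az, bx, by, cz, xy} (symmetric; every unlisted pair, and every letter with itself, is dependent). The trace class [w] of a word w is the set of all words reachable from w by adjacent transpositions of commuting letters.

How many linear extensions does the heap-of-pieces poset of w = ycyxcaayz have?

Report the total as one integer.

#0=y has no predecessor
#1=c depends on [0:y]
#2=y depends on [1:c]
#3=x depends on [1:c]
#4=c depends on [2:y, 3:x]
#5=a depends on [4:c]
#6=a depends on [5:a]
#7=y depends on [4:c]
#8=z depends on [7:y]
sources: [0:y]
N(rest) = Σ N(rest − s) over sources s of rest; N(one piece) = 1:
  size 1 → [6]=1  [8]=1
  size 2 → [5,6]=1  [6,8]=2  [7,8]=1
  size 3 → [5,6,8]=3  [6,7,8]=3
  size 4 → [5,6,7,8]=6
  size 5 → [4,5,6,7,8]=6
  size 6 → [2,4,5,6,7,8]=6  [3,4,5,6,7,8]=6
  size 7 → [2,3,4,5,6,7,8]=12
  first=0(y) contributes 12

12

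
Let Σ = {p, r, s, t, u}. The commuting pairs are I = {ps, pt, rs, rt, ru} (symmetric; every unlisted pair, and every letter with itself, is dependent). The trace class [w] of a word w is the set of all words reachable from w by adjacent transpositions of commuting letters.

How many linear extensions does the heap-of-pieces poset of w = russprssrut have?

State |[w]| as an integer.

265

piece 0:r — minimal
piece 1:u — minimal
piece 2:s rests on {1:u}
piece 3:s rests on {2:s}
piece 4:p rests on {0:r, 1:u}
piece 5:r rests on {4:p}
piece 6:s rests on {3:s}
piece 7:s rests on {6:s}
piece 8:r rests on {5:r}
piece 9:u rests on {4:p, 7:s}
piece 10:t rests on {9:u}
minimal pieces: {0:r, 1:u}
ways to finish when only these pieces remain (= sum over removing one remaining piece with nothing left below it):
  1 left: {8}→1  {10}→1
  2 left: {5,8}→1  {8,10}→2  {9,10}→1
  3 left: {5,8,10}→3  {7,9,10}→1  {8,9,10}→3
  4 left: {5,8,9,10}→6  {6,7,9,10}→1  {7,8,9,10}→4
  5 left: {3,6,7,9,10}→1  {4,5,8,9,10}→6  {5,7,8,9,10}→10  {6,7,8,9,10}→5
  6 left: {0,4,5,8,9,10}→6  {2,3,6,7,9,10}→1  {3,6,7,8,9,10}→6  {4,5,7,8,9,10}→16  {5,6,7,8,9,10}→15
  7 left: {0,4,5,7,8,9,10}→22  {2,3,6,7,8,9,10}→7  {3,5,6,7,8,9,10}→21  {4,5,6,7,8,9,10}→31
  8 left: {0,4,5,6,7,8,9,10}→53  {2,3,5,6,7,8,9,10}→28  {3,4,5,6,7,8,9,10}→52
  9 left: {0,3,4,5,6,7,8,9,10}→105  {2,3,4,5,6,7,8,9,10}→80
  placing 0:r first → 80 extensions
  placing 1:u first → 185 extensions
total linear extensions = 265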